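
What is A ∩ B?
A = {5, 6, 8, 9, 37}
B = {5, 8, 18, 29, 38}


Set A = {5, 6, 8, 9, 37}
Set B = {5, 8, 18, 29, 38}
A ∩ B includes only elements in both sets.
Check each element of A against B:
5 ✓, 6 ✗, 8 ✓, 9 ✗, 37 ✗
A ∩ B = {5, 8}

{5, 8}


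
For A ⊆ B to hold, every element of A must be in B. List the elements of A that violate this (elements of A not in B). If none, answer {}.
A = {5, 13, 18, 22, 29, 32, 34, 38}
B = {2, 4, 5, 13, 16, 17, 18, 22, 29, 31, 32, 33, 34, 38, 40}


Set A = {5, 13, 18, 22, 29, 32, 34, 38}
Set B = {2, 4, 5, 13, 16, 17, 18, 22, 29, 31, 32, 33, 34, 38, 40}
Check each element of A against B:
5 ∈ B, 13 ∈ B, 18 ∈ B, 22 ∈ B, 29 ∈ B, 32 ∈ B, 34 ∈ B, 38 ∈ B
Elements of A not in B: {}

{}


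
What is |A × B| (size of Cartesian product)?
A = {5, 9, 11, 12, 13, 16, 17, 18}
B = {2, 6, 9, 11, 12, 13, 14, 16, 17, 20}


Set A = {5, 9, 11, 12, 13, 16, 17, 18} has 8 elements.
Set B = {2, 6, 9, 11, 12, 13, 14, 16, 17, 20} has 10 elements.
|A × B| = |A| × |B| = 8 × 10 = 80

80


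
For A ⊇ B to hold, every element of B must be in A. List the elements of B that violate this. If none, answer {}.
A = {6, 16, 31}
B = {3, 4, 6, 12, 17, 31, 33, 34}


Set A = {6, 16, 31}
Set B = {3, 4, 6, 12, 17, 31, 33, 34}
Check each element of B against A:
3 ∉ A (include), 4 ∉ A (include), 6 ∈ A, 12 ∉ A (include), 17 ∉ A (include), 31 ∈ A, 33 ∉ A (include), 34 ∉ A (include)
Elements of B not in A: {3, 4, 12, 17, 33, 34}

{3, 4, 12, 17, 33, 34}


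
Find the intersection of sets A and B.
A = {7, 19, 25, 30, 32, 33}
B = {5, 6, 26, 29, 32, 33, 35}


Set A = {7, 19, 25, 30, 32, 33}
Set B = {5, 6, 26, 29, 32, 33, 35}
A ∩ B includes only elements in both sets.
Check each element of A against B:
7 ✗, 19 ✗, 25 ✗, 30 ✗, 32 ✓, 33 ✓
A ∩ B = {32, 33}

{32, 33}


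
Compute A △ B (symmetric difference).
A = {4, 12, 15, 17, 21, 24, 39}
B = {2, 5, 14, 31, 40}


Set A = {4, 12, 15, 17, 21, 24, 39}
Set B = {2, 5, 14, 31, 40}
A △ B = (A \ B) ∪ (B \ A)
Elements in A but not B: {4, 12, 15, 17, 21, 24, 39}
Elements in B but not A: {2, 5, 14, 31, 40}
A △ B = {2, 4, 5, 12, 14, 15, 17, 21, 24, 31, 39, 40}

{2, 4, 5, 12, 14, 15, 17, 21, 24, 31, 39, 40}


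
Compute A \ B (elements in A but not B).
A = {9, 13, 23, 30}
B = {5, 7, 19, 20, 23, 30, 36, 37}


Set A = {9, 13, 23, 30}
Set B = {5, 7, 19, 20, 23, 30, 36, 37}
A \ B includes elements in A that are not in B.
Check each element of A:
9 (not in B, keep), 13 (not in B, keep), 23 (in B, remove), 30 (in B, remove)
A \ B = {9, 13}

{9, 13}


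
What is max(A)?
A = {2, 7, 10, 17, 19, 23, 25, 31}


Set A = {2, 7, 10, 17, 19, 23, 25, 31}
Elements in ascending order: 2, 7, 10, 17, 19, 23, 25, 31
The largest element is 31.

31


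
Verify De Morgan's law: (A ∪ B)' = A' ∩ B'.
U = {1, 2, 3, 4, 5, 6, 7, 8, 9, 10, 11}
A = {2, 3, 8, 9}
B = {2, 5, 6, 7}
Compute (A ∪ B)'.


U = {1, 2, 3, 4, 5, 6, 7, 8, 9, 10, 11}
A = {2, 3, 8, 9}, B = {2, 5, 6, 7}
A ∪ B = {2, 3, 5, 6, 7, 8, 9}
(A ∪ B)' = U \ (A ∪ B) = {1, 4, 10, 11}
Verification via A' ∩ B': A' = {1, 4, 5, 6, 7, 10, 11}, B' = {1, 3, 4, 8, 9, 10, 11}
A' ∩ B' = {1, 4, 10, 11} ✓

{1, 4, 10, 11}


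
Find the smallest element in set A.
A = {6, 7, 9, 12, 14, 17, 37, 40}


Set A = {6, 7, 9, 12, 14, 17, 37, 40}
Elements in ascending order: 6, 7, 9, 12, 14, 17, 37, 40
The smallest element is 6.

6


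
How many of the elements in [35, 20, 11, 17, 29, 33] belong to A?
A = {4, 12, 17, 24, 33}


Set A = {4, 12, 17, 24, 33}
Candidates: [35, 20, 11, 17, 29, 33]
Check each candidate:
35 ∉ A, 20 ∉ A, 11 ∉ A, 17 ∈ A, 29 ∉ A, 33 ∈ A
Count of candidates in A: 2

2


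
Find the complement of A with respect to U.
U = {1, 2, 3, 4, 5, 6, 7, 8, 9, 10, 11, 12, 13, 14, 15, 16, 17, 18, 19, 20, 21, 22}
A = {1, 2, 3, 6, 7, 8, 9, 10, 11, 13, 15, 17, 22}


Universal set U = {1, 2, 3, 4, 5, 6, 7, 8, 9, 10, 11, 12, 13, 14, 15, 16, 17, 18, 19, 20, 21, 22}
Set A = {1, 2, 3, 6, 7, 8, 9, 10, 11, 13, 15, 17, 22}
A' = U \ A = elements in U but not in A
Checking each element of U:
1 (in A, exclude), 2 (in A, exclude), 3 (in A, exclude), 4 (not in A, include), 5 (not in A, include), 6 (in A, exclude), 7 (in A, exclude), 8 (in A, exclude), 9 (in A, exclude), 10 (in A, exclude), 11 (in A, exclude), 12 (not in A, include), 13 (in A, exclude), 14 (not in A, include), 15 (in A, exclude), 16 (not in A, include), 17 (in A, exclude), 18 (not in A, include), 19 (not in A, include), 20 (not in A, include), 21 (not in A, include), 22 (in A, exclude)
A' = {4, 5, 12, 14, 16, 18, 19, 20, 21}

{4, 5, 12, 14, 16, 18, 19, 20, 21}


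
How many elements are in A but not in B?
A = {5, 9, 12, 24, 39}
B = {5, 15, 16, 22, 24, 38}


Set A = {5, 9, 12, 24, 39}
Set B = {5, 15, 16, 22, 24, 38}
A \ B = {9, 12, 39}
|A \ B| = 3

3


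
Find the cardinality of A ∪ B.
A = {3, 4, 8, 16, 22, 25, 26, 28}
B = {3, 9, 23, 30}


Set A = {3, 4, 8, 16, 22, 25, 26, 28}, |A| = 8
Set B = {3, 9, 23, 30}, |B| = 4
A ∩ B = {3}, |A ∩ B| = 1
|A ∪ B| = |A| + |B| - |A ∩ B| = 8 + 4 - 1 = 11

11


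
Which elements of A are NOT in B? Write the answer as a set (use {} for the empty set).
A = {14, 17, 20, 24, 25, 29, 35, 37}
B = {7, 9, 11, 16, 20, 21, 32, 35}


Set A = {14, 17, 20, 24, 25, 29, 35, 37}
Set B = {7, 9, 11, 16, 20, 21, 32, 35}
Check each element of A against B:
14 ∉ B (include), 17 ∉ B (include), 20 ∈ B, 24 ∉ B (include), 25 ∉ B (include), 29 ∉ B (include), 35 ∈ B, 37 ∉ B (include)
Elements of A not in B: {14, 17, 24, 25, 29, 37}

{14, 17, 24, 25, 29, 37}


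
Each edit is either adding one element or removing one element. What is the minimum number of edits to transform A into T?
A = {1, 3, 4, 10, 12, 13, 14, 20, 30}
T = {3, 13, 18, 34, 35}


Set A = {1, 3, 4, 10, 12, 13, 14, 20, 30}
Set T = {3, 13, 18, 34, 35}
Elements to remove from A (in A, not in T): {1, 4, 10, 12, 14, 20, 30} → 7 removals
Elements to add to A (in T, not in A): {18, 34, 35} → 3 additions
Total edits = 7 + 3 = 10

10


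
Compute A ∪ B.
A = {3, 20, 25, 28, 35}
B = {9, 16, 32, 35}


Set A = {3, 20, 25, 28, 35}
Set B = {9, 16, 32, 35}
A ∪ B includes all elements in either set.
Elements from A: {3, 20, 25, 28, 35}
Elements from B not already included: {9, 16, 32}
A ∪ B = {3, 9, 16, 20, 25, 28, 32, 35}

{3, 9, 16, 20, 25, 28, 32, 35}


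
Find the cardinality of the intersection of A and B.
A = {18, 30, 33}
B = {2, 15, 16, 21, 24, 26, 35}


Set A = {18, 30, 33}
Set B = {2, 15, 16, 21, 24, 26, 35}
A ∩ B = {}
|A ∩ B| = 0

0


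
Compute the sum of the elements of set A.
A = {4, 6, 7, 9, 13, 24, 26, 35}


Set A = {4, 6, 7, 9, 13, 24, 26, 35}
Sum = 4 + 6 + 7 + 9 + 13 + 24 + 26 + 35 = 124

124


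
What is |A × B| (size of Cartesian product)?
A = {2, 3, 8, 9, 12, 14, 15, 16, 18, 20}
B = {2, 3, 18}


Set A = {2, 3, 8, 9, 12, 14, 15, 16, 18, 20} has 10 elements.
Set B = {2, 3, 18} has 3 elements.
|A × B| = |A| × |B| = 10 × 3 = 30

30


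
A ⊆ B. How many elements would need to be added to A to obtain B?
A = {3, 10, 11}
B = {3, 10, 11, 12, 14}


Set A = {3, 10, 11}, |A| = 3
Set B = {3, 10, 11, 12, 14}, |B| = 5
Since A ⊆ B: B \ A = {12, 14}
|B| - |A| = 5 - 3 = 2

2


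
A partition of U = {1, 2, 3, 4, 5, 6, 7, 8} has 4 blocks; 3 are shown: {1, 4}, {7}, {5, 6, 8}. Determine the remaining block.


U = {1, 2, 3, 4, 5, 6, 7, 8}
Shown blocks: {1, 4}, {7}, {5, 6, 8}
A partition's blocks are pairwise disjoint and cover U, so the missing block = U \ (union of shown blocks).
Union of shown blocks: {1, 4, 5, 6, 7, 8}
Missing block = U \ (union) = {2, 3}

{2, 3}


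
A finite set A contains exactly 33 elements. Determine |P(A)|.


The set has 33 elements.
The power set contains all possible subsets.
|P(A)| = 2^|A| = 2^33 = 8589934592

8589934592


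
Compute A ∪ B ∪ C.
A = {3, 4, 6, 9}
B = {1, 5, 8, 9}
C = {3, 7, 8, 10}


Set A = {3, 4, 6, 9}
Set B = {1, 5, 8, 9}
Set C = {3, 7, 8, 10}
First, A ∪ B = {1, 3, 4, 5, 6, 8, 9}
Then, (A ∪ B) ∪ C = {1, 3, 4, 5, 6, 7, 8, 9, 10}

{1, 3, 4, 5, 6, 7, 8, 9, 10}


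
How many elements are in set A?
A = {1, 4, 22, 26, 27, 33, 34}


Set A = {1, 4, 22, 26, 27, 33, 34}
Listing elements: 1, 4, 22, 26, 27, 33, 34
Counting: 7 elements
|A| = 7

7


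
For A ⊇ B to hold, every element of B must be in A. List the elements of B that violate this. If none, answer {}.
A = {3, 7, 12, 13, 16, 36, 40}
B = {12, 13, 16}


Set A = {3, 7, 12, 13, 16, 36, 40}
Set B = {12, 13, 16}
Check each element of B against A:
12 ∈ A, 13 ∈ A, 16 ∈ A
Elements of B not in A: {}

{}


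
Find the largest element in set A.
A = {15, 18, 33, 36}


Set A = {15, 18, 33, 36}
Elements in ascending order: 15, 18, 33, 36
The largest element is 36.

36


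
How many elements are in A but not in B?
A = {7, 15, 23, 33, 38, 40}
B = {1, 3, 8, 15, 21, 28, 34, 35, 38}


Set A = {7, 15, 23, 33, 38, 40}
Set B = {1, 3, 8, 15, 21, 28, 34, 35, 38}
A \ B = {7, 23, 33, 40}
|A \ B| = 4

4


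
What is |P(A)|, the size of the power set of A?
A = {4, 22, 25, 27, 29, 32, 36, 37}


Set A = {4, 22, 25, 27, 29, 32, 36, 37}
|A| = 8
The power set P(A) contains all subsets of A.
|P(A)| = 2^|A| = 2^8 = 256

256


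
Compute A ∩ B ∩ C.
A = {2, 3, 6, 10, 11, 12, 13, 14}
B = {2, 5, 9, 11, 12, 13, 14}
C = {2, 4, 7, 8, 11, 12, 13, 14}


Set A = {2, 3, 6, 10, 11, 12, 13, 14}
Set B = {2, 5, 9, 11, 12, 13, 14}
Set C = {2, 4, 7, 8, 11, 12, 13, 14}
First, A ∩ B = {2, 11, 12, 13, 14}
Then, (A ∩ B) ∩ C = {2, 11, 12, 13, 14}

{2, 11, 12, 13, 14}


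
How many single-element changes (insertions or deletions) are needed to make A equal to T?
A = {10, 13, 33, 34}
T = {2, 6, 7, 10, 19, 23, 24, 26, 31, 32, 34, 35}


Set A = {10, 13, 33, 34}
Set T = {2, 6, 7, 10, 19, 23, 24, 26, 31, 32, 34, 35}
Elements to remove from A (in A, not in T): {13, 33} → 2 removals
Elements to add to A (in T, not in A): {2, 6, 7, 19, 23, 24, 26, 31, 32, 35} → 10 additions
Total edits = 2 + 10 = 12

12


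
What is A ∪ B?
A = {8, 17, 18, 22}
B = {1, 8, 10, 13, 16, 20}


Set A = {8, 17, 18, 22}
Set B = {1, 8, 10, 13, 16, 20}
A ∪ B includes all elements in either set.
Elements from A: {8, 17, 18, 22}
Elements from B not already included: {1, 10, 13, 16, 20}
A ∪ B = {1, 8, 10, 13, 16, 17, 18, 20, 22}

{1, 8, 10, 13, 16, 17, 18, 20, 22}


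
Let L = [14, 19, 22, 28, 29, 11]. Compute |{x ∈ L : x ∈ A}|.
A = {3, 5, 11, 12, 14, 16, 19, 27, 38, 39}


Set A = {3, 5, 11, 12, 14, 16, 19, 27, 38, 39}
Candidates: [14, 19, 22, 28, 29, 11]
Check each candidate:
14 ∈ A, 19 ∈ A, 22 ∉ A, 28 ∉ A, 29 ∉ A, 11 ∈ A
Count of candidates in A: 3

3


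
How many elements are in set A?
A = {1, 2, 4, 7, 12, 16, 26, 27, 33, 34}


Set A = {1, 2, 4, 7, 12, 16, 26, 27, 33, 34}
Listing elements: 1, 2, 4, 7, 12, 16, 26, 27, 33, 34
Counting: 10 elements
|A| = 10

10


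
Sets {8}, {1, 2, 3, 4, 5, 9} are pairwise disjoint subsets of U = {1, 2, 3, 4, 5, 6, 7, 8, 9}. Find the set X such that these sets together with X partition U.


U = {1, 2, 3, 4, 5, 6, 7, 8, 9}
Shown blocks: {8}, {1, 2, 3, 4, 5, 9}
A partition's blocks are pairwise disjoint and cover U, so the missing block = U \ (union of shown blocks).
Union of shown blocks: {1, 2, 3, 4, 5, 8, 9}
Missing block = U \ (union) = {6, 7}

{6, 7}


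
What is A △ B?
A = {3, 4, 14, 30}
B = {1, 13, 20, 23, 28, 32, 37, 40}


Set A = {3, 4, 14, 30}
Set B = {1, 13, 20, 23, 28, 32, 37, 40}
A △ B = (A \ B) ∪ (B \ A)
Elements in A but not B: {3, 4, 14, 30}
Elements in B but not A: {1, 13, 20, 23, 28, 32, 37, 40}
A △ B = {1, 3, 4, 13, 14, 20, 23, 28, 30, 32, 37, 40}

{1, 3, 4, 13, 14, 20, 23, 28, 30, 32, 37, 40}


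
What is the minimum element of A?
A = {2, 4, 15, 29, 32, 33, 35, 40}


Set A = {2, 4, 15, 29, 32, 33, 35, 40}
Elements in ascending order: 2, 4, 15, 29, 32, 33, 35, 40
The smallest element is 2.

2


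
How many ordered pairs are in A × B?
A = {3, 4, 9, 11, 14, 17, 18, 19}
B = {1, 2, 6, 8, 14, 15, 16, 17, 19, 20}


Set A = {3, 4, 9, 11, 14, 17, 18, 19} has 8 elements.
Set B = {1, 2, 6, 8, 14, 15, 16, 17, 19, 20} has 10 elements.
|A × B| = |A| × |B| = 8 × 10 = 80

80


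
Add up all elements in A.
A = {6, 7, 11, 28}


Set A = {6, 7, 11, 28}
Sum = 6 + 7 + 11 + 28 = 52

52


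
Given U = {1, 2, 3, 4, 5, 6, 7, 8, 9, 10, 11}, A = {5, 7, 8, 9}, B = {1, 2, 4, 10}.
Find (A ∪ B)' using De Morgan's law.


U = {1, 2, 3, 4, 5, 6, 7, 8, 9, 10, 11}
A = {5, 7, 8, 9}, B = {1, 2, 4, 10}
A ∪ B = {1, 2, 4, 5, 7, 8, 9, 10}
(A ∪ B)' = U \ (A ∪ B) = {3, 6, 11}
Verification via A' ∩ B': A' = {1, 2, 3, 4, 6, 10, 11}, B' = {3, 5, 6, 7, 8, 9, 11}
A' ∩ B' = {3, 6, 11} ✓

{3, 6, 11}


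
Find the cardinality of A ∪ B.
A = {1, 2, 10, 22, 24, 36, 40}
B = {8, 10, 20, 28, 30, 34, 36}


Set A = {1, 2, 10, 22, 24, 36, 40}, |A| = 7
Set B = {8, 10, 20, 28, 30, 34, 36}, |B| = 7
A ∩ B = {10, 36}, |A ∩ B| = 2
|A ∪ B| = |A| + |B| - |A ∩ B| = 7 + 7 - 2 = 12

12


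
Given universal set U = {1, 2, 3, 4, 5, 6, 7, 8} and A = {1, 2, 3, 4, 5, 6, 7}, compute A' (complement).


Universal set U = {1, 2, 3, 4, 5, 6, 7, 8}
Set A = {1, 2, 3, 4, 5, 6, 7}
A' = U \ A = elements in U but not in A
Checking each element of U:
1 (in A, exclude), 2 (in A, exclude), 3 (in A, exclude), 4 (in A, exclude), 5 (in A, exclude), 6 (in A, exclude), 7 (in A, exclude), 8 (not in A, include)
A' = {8}

{8}


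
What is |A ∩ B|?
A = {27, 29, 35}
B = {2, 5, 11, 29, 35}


Set A = {27, 29, 35}
Set B = {2, 5, 11, 29, 35}
A ∩ B = {29, 35}
|A ∩ B| = 2

2


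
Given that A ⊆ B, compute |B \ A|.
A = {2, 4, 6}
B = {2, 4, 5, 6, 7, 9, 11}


Set A = {2, 4, 6}, |A| = 3
Set B = {2, 4, 5, 6, 7, 9, 11}, |B| = 7
Since A ⊆ B: B \ A = {5, 7, 9, 11}
|B| - |A| = 7 - 3 = 4

4


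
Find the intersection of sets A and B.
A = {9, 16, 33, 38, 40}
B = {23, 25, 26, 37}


Set A = {9, 16, 33, 38, 40}
Set B = {23, 25, 26, 37}
A ∩ B includes only elements in both sets.
Check each element of A against B:
9 ✗, 16 ✗, 33 ✗, 38 ✗, 40 ✗
A ∩ B = {}

{}


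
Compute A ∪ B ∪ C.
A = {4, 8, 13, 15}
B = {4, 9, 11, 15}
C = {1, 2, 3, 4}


Set A = {4, 8, 13, 15}
Set B = {4, 9, 11, 15}
Set C = {1, 2, 3, 4}
First, A ∪ B = {4, 8, 9, 11, 13, 15}
Then, (A ∪ B) ∪ C = {1, 2, 3, 4, 8, 9, 11, 13, 15}

{1, 2, 3, 4, 8, 9, 11, 13, 15}


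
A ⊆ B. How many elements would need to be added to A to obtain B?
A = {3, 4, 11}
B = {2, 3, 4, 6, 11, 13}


Set A = {3, 4, 11}, |A| = 3
Set B = {2, 3, 4, 6, 11, 13}, |B| = 6
Since A ⊆ B: B \ A = {2, 6, 13}
|B| - |A| = 6 - 3 = 3

3


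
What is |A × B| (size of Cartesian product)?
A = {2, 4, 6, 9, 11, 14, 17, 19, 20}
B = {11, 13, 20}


Set A = {2, 4, 6, 9, 11, 14, 17, 19, 20} has 9 elements.
Set B = {11, 13, 20} has 3 elements.
|A × B| = |A| × |B| = 9 × 3 = 27

27


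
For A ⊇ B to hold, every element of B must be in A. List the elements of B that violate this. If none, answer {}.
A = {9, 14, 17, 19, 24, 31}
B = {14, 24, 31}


Set A = {9, 14, 17, 19, 24, 31}
Set B = {14, 24, 31}
Check each element of B against A:
14 ∈ A, 24 ∈ A, 31 ∈ A
Elements of B not in A: {}

{}


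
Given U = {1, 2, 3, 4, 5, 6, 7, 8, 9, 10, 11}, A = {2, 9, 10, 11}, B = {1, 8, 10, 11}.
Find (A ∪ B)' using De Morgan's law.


U = {1, 2, 3, 4, 5, 6, 7, 8, 9, 10, 11}
A = {2, 9, 10, 11}, B = {1, 8, 10, 11}
A ∪ B = {1, 2, 8, 9, 10, 11}
(A ∪ B)' = U \ (A ∪ B) = {3, 4, 5, 6, 7}
Verification via A' ∩ B': A' = {1, 3, 4, 5, 6, 7, 8}, B' = {2, 3, 4, 5, 6, 7, 9}
A' ∩ B' = {3, 4, 5, 6, 7} ✓

{3, 4, 5, 6, 7}


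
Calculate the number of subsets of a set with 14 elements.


The set has 14 elements.
The power set contains all possible subsets.
|P(A)| = 2^|A| = 2^14 = 16384

16384


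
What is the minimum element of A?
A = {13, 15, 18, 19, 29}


Set A = {13, 15, 18, 19, 29}
Elements in ascending order: 13, 15, 18, 19, 29
The smallest element is 13.

13


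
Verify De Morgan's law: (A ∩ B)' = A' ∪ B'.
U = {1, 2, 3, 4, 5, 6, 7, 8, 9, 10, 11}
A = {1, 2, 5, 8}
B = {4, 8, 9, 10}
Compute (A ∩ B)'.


U = {1, 2, 3, 4, 5, 6, 7, 8, 9, 10, 11}
A = {1, 2, 5, 8}, B = {4, 8, 9, 10}
A ∩ B = {8}
(A ∩ B)' = U \ (A ∩ B) = {1, 2, 3, 4, 5, 6, 7, 9, 10, 11}
Verification via A' ∪ B': A' = {3, 4, 6, 7, 9, 10, 11}, B' = {1, 2, 3, 5, 6, 7, 11}
A' ∪ B' = {1, 2, 3, 4, 5, 6, 7, 9, 10, 11} ✓

{1, 2, 3, 4, 5, 6, 7, 9, 10, 11}


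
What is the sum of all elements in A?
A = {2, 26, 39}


Set A = {2, 26, 39}
Sum = 2 + 26 + 39 = 67

67


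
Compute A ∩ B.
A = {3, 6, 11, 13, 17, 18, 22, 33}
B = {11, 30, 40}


Set A = {3, 6, 11, 13, 17, 18, 22, 33}
Set B = {11, 30, 40}
A ∩ B includes only elements in both sets.
Check each element of A against B:
3 ✗, 6 ✗, 11 ✓, 13 ✗, 17 ✗, 18 ✗, 22 ✗, 33 ✗
A ∩ B = {11}

{11}


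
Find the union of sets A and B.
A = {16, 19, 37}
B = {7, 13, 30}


Set A = {16, 19, 37}
Set B = {7, 13, 30}
A ∪ B includes all elements in either set.
Elements from A: {16, 19, 37}
Elements from B not already included: {7, 13, 30}
A ∪ B = {7, 13, 16, 19, 30, 37}

{7, 13, 16, 19, 30, 37}


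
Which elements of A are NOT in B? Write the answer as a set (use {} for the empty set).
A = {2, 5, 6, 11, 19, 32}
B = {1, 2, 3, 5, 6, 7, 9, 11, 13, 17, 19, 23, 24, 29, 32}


Set A = {2, 5, 6, 11, 19, 32}
Set B = {1, 2, 3, 5, 6, 7, 9, 11, 13, 17, 19, 23, 24, 29, 32}
Check each element of A against B:
2 ∈ B, 5 ∈ B, 6 ∈ B, 11 ∈ B, 19 ∈ B, 32 ∈ B
Elements of A not in B: {}

{}


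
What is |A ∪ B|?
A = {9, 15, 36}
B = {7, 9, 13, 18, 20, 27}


Set A = {9, 15, 36}, |A| = 3
Set B = {7, 9, 13, 18, 20, 27}, |B| = 6
A ∩ B = {9}, |A ∩ B| = 1
|A ∪ B| = |A| + |B| - |A ∩ B| = 3 + 6 - 1 = 8

8


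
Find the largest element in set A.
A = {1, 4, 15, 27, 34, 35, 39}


Set A = {1, 4, 15, 27, 34, 35, 39}
Elements in ascending order: 1, 4, 15, 27, 34, 35, 39
The largest element is 39.

39


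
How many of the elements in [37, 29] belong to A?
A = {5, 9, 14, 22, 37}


Set A = {5, 9, 14, 22, 37}
Candidates: [37, 29]
Check each candidate:
37 ∈ A, 29 ∉ A
Count of candidates in A: 1

1


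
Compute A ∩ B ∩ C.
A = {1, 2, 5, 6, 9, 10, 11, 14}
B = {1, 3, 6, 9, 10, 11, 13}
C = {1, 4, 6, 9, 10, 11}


Set A = {1, 2, 5, 6, 9, 10, 11, 14}
Set B = {1, 3, 6, 9, 10, 11, 13}
Set C = {1, 4, 6, 9, 10, 11}
First, A ∩ B = {1, 6, 9, 10, 11}
Then, (A ∩ B) ∩ C = {1, 6, 9, 10, 11}

{1, 6, 9, 10, 11}


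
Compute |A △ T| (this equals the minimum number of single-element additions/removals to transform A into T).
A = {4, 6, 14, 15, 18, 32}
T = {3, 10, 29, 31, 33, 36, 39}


Set A = {4, 6, 14, 15, 18, 32}
Set T = {3, 10, 29, 31, 33, 36, 39}
Elements to remove from A (in A, not in T): {4, 6, 14, 15, 18, 32} → 6 removals
Elements to add to A (in T, not in A): {3, 10, 29, 31, 33, 36, 39} → 7 additions
Total edits = 6 + 7 = 13

13


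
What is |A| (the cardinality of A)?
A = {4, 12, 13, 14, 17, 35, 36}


Set A = {4, 12, 13, 14, 17, 35, 36}
Listing elements: 4, 12, 13, 14, 17, 35, 36
Counting: 7 elements
|A| = 7

7


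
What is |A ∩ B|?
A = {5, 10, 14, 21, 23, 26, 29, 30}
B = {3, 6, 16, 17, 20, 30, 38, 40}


Set A = {5, 10, 14, 21, 23, 26, 29, 30}
Set B = {3, 6, 16, 17, 20, 30, 38, 40}
A ∩ B = {30}
|A ∩ B| = 1

1


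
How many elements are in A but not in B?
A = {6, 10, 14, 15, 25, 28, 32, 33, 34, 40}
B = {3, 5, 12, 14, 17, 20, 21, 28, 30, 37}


Set A = {6, 10, 14, 15, 25, 28, 32, 33, 34, 40}
Set B = {3, 5, 12, 14, 17, 20, 21, 28, 30, 37}
A \ B = {6, 10, 15, 25, 32, 33, 34, 40}
|A \ B| = 8

8


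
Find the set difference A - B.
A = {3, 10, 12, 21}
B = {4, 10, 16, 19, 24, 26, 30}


Set A = {3, 10, 12, 21}
Set B = {4, 10, 16, 19, 24, 26, 30}
A \ B includes elements in A that are not in B.
Check each element of A:
3 (not in B, keep), 10 (in B, remove), 12 (not in B, keep), 21 (not in B, keep)
A \ B = {3, 12, 21}

{3, 12, 21}


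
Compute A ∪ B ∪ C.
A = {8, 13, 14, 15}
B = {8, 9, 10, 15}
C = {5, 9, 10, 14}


Set A = {8, 13, 14, 15}
Set B = {8, 9, 10, 15}
Set C = {5, 9, 10, 14}
First, A ∪ B = {8, 9, 10, 13, 14, 15}
Then, (A ∪ B) ∪ C = {5, 8, 9, 10, 13, 14, 15}

{5, 8, 9, 10, 13, 14, 15}


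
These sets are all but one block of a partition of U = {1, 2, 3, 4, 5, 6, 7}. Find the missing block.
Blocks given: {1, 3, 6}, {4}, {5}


U = {1, 2, 3, 4, 5, 6, 7}
Shown blocks: {1, 3, 6}, {4}, {5}
A partition's blocks are pairwise disjoint and cover U, so the missing block = U \ (union of shown blocks).
Union of shown blocks: {1, 3, 4, 5, 6}
Missing block = U \ (union) = {2, 7}

{2, 7}


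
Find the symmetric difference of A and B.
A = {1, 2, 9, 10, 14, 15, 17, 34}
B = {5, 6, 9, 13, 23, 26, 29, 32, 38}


Set A = {1, 2, 9, 10, 14, 15, 17, 34}
Set B = {5, 6, 9, 13, 23, 26, 29, 32, 38}
A △ B = (A \ B) ∪ (B \ A)
Elements in A but not B: {1, 2, 10, 14, 15, 17, 34}
Elements in B but not A: {5, 6, 13, 23, 26, 29, 32, 38}
A △ B = {1, 2, 5, 6, 10, 13, 14, 15, 17, 23, 26, 29, 32, 34, 38}

{1, 2, 5, 6, 10, 13, 14, 15, 17, 23, 26, 29, 32, 34, 38}


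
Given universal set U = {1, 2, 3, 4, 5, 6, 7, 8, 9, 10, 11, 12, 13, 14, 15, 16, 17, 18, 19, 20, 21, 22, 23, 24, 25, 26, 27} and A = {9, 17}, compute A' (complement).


Universal set U = {1, 2, 3, 4, 5, 6, 7, 8, 9, 10, 11, 12, 13, 14, 15, 16, 17, 18, 19, 20, 21, 22, 23, 24, 25, 26, 27}
Set A = {9, 17}
A' = U \ A = elements in U but not in A
Checking each element of U:
1 (not in A, include), 2 (not in A, include), 3 (not in A, include), 4 (not in A, include), 5 (not in A, include), 6 (not in A, include), 7 (not in A, include), 8 (not in A, include), 9 (in A, exclude), 10 (not in A, include), 11 (not in A, include), 12 (not in A, include), 13 (not in A, include), 14 (not in A, include), 15 (not in A, include), 16 (not in A, include), 17 (in A, exclude), 18 (not in A, include), 19 (not in A, include), 20 (not in A, include), 21 (not in A, include), 22 (not in A, include), 23 (not in A, include), 24 (not in A, include), 25 (not in A, include), 26 (not in A, include), 27 (not in A, include)
A' = {1, 2, 3, 4, 5, 6, 7, 8, 10, 11, 12, 13, 14, 15, 16, 18, 19, 20, 21, 22, 23, 24, 25, 26, 27}

{1, 2, 3, 4, 5, 6, 7, 8, 10, 11, 12, 13, 14, 15, 16, 18, 19, 20, 21, 22, 23, 24, 25, 26, 27}


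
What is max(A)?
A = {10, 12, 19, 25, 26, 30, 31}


Set A = {10, 12, 19, 25, 26, 30, 31}
Elements in ascending order: 10, 12, 19, 25, 26, 30, 31
The largest element is 31.

31


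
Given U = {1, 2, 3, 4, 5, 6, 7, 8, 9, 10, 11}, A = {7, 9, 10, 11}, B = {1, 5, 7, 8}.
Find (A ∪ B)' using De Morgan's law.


U = {1, 2, 3, 4, 5, 6, 7, 8, 9, 10, 11}
A = {7, 9, 10, 11}, B = {1, 5, 7, 8}
A ∪ B = {1, 5, 7, 8, 9, 10, 11}
(A ∪ B)' = U \ (A ∪ B) = {2, 3, 4, 6}
Verification via A' ∩ B': A' = {1, 2, 3, 4, 5, 6, 8}, B' = {2, 3, 4, 6, 9, 10, 11}
A' ∩ B' = {2, 3, 4, 6} ✓

{2, 3, 4, 6}


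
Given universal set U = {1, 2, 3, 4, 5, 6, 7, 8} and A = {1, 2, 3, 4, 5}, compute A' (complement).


Universal set U = {1, 2, 3, 4, 5, 6, 7, 8}
Set A = {1, 2, 3, 4, 5}
A' = U \ A = elements in U but not in A
Checking each element of U:
1 (in A, exclude), 2 (in A, exclude), 3 (in A, exclude), 4 (in A, exclude), 5 (in A, exclude), 6 (not in A, include), 7 (not in A, include), 8 (not in A, include)
A' = {6, 7, 8}

{6, 7, 8}


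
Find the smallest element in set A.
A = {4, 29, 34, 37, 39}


Set A = {4, 29, 34, 37, 39}
Elements in ascending order: 4, 29, 34, 37, 39
The smallest element is 4.

4


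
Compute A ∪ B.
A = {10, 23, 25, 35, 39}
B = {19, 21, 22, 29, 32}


Set A = {10, 23, 25, 35, 39}
Set B = {19, 21, 22, 29, 32}
A ∪ B includes all elements in either set.
Elements from A: {10, 23, 25, 35, 39}
Elements from B not already included: {19, 21, 22, 29, 32}
A ∪ B = {10, 19, 21, 22, 23, 25, 29, 32, 35, 39}

{10, 19, 21, 22, 23, 25, 29, 32, 35, 39}


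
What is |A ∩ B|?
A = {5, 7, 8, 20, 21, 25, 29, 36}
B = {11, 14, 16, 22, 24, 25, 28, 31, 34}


Set A = {5, 7, 8, 20, 21, 25, 29, 36}
Set B = {11, 14, 16, 22, 24, 25, 28, 31, 34}
A ∩ B = {25}
|A ∩ B| = 1

1


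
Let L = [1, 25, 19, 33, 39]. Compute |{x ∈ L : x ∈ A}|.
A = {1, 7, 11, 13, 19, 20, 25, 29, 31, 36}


Set A = {1, 7, 11, 13, 19, 20, 25, 29, 31, 36}
Candidates: [1, 25, 19, 33, 39]
Check each candidate:
1 ∈ A, 25 ∈ A, 19 ∈ A, 33 ∉ A, 39 ∉ A
Count of candidates in A: 3

3


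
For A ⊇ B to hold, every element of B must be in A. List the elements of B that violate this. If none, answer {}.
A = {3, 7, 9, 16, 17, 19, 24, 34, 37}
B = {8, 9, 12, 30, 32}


Set A = {3, 7, 9, 16, 17, 19, 24, 34, 37}
Set B = {8, 9, 12, 30, 32}
Check each element of B against A:
8 ∉ A (include), 9 ∈ A, 12 ∉ A (include), 30 ∉ A (include), 32 ∉ A (include)
Elements of B not in A: {8, 12, 30, 32}

{8, 12, 30, 32}


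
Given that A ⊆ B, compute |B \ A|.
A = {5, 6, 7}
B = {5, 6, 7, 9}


Set A = {5, 6, 7}, |A| = 3
Set B = {5, 6, 7, 9}, |B| = 4
Since A ⊆ B: B \ A = {9}
|B| - |A| = 4 - 3 = 1

1


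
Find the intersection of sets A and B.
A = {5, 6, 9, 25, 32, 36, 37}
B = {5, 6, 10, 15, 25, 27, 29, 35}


Set A = {5, 6, 9, 25, 32, 36, 37}
Set B = {5, 6, 10, 15, 25, 27, 29, 35}
A ∩ B includes only elements in both sets.
Check each element of A against B:
5 ✓, 6 ✓, 9 ✗, 25 ✓, 32 ✗, 36 ✗, 37 ✗
A ∩ B = {5, 6, 25}

{5, 6, 25}


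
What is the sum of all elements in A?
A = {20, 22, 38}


Set A = {20, 22, 38}
Sum = 20 + 22 + 38 = 80

80


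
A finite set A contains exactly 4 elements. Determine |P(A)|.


The set has 4 elements.
The power set contains all possible subsets.
|P(A)| = 2^|A| = 2^4 = 16

16


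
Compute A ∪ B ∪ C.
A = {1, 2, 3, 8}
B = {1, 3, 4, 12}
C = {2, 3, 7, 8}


Set A = {1, 2, 3, 8}
Set B = {1, 3, 4, 12}
Set C = {2, 3, 7, 8}
First, A ∪ B = {1, 2, 3, 4, 8, 12}
Then, (A ∪ B) ∪ C = {1, 2, 3, 4, 7, 8, 12}

{1, 2, 3, 4, 7, 8, 12}


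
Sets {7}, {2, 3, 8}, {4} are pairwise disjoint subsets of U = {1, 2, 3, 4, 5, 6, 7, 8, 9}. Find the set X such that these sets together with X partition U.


U = {1, 2, 3, 4, 5, 6, 7, 8, 9}
Shown blocks: {7}, {2, 3, 8}, {4}
A partition's blocks are pairwise disjoint and cover U, so the missing block = U \ (union of shown blocks).
Union of shown blocks: {2, 3, 4, 7, 8}
Missing block = U \ (union) = {1, 5, 6, 9}

{1, 5, 6, 9}


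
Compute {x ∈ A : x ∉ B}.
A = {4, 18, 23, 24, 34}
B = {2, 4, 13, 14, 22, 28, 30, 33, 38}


Set A = {4, 18, 23, 24, 34}
Set B = {2, 4, 13, 14, 22, 28, 30, 33, 38}
Check each element of A against B:
4 ∈ B, 18 ∉ B (include), 23 ∉ B (include), 24 ∉ B (include), 34 ∉ B (include)
Elements of A not in B: {18, 23, 24, 34}

{18, 23, 24, 34}


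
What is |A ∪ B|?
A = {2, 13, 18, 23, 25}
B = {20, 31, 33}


Set A = {2, 13, 18, 23, 25}, |A| = 5
Set B = {20, 31, 33}, |B| = 3
A ∩ B = {}, |A ∩ B| = 0
|A ∪ B| = |A| + |B| - |A ∩ B| = 5 + 3 - 0 = 8

8


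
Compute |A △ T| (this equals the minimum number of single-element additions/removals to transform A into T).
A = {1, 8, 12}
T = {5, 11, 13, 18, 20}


Set A = {1, 8, 12}
Set T = {5, 11, 13, 18, 20}
Elements to remove from A (in A, not in T): {1, 8, 12} → 3 removals
Elements to add to A (in T, not in A): {5, 11, 13, 18, 20} → 5 additions
Total edits = 3 + 5 = 8

8


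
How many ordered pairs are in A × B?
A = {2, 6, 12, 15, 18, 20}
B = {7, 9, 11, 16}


Set A = {2, 6, 12, 15, 18, 20} has 6 elements.
Set B = {7, 9, 11, 16} has 4 elements.
|A × B| = |A| × |B| = 6 × 4 = 24

24


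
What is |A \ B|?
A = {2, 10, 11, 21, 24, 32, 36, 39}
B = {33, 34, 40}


Set A = {2, 10, 11, 21, 24, 32, 36, 39}
Set B = {33, 34, 40}
A \ B = {2, 10, 11, 21, 24, 32, 36, 39}
|A \ B| = 8

8


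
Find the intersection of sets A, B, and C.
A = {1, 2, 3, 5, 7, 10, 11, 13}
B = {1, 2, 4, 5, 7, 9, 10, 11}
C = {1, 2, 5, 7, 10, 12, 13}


Set A = {1, 2, 3, 5, 7, 10, 11, 13}
Set B = {1, 2, 4, 5, 7, 9, 10, 11}
Set C = {1, 2, 5, 7, 10, 12, 13}
First, A ∩ B = {1, 2, 5, 7, 10, 11}
Then, (A ∩ B) ∩ C = {1, 2, 5, 7, 10}

{1, 2, 5, 7, 10}


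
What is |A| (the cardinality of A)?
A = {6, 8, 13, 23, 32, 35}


Set A = {6, 8, 13, 23, 32, 35}
Listing elements: 6, 8, 13, 23, 32, 35
Counting: 6 elements
|A| = 6

6


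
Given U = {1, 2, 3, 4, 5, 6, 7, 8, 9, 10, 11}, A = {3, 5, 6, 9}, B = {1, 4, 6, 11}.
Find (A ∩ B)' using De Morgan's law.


U = {1, 2, 3, 4, 5, 6, 7, 8, 9, 10, 11}
A = {3, 5, 6, 9}, B = {1, 4, 6, 11}
A ∩ B = {6}
(A ∩ B)' = U \ (A ∩ B) = {1, 2, 3, 4, 5, 7, 8, 9, 10, 11}
Verification via A' ∪ B': A' = {1, 2, 4, 7, 8, 10, 11}, B' = {2, 3, 5, 7, 8, 9, 10}
A' ∪ B' = {1, 2, 3, 4, 5, 7, 8, 9, 10, 11} ✓

{1, 2, 3, 4, 5, 7, 8, 9, 10, 11}


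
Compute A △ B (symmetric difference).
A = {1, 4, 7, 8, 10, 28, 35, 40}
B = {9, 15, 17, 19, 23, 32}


Set A = {1, 4, 7, 8, 10, 28, 35, 40}
Set B = {9, 15, 17, 19, 23, 32}
A △ B = (A \ B) ∪ (B \ A)
Elements in A but not B: {1, 4, 7, 8, 10, 28, 35, 40}
Elements in B but not A: {9, 15, 17, 19, 23, 32}
A △ B = {1, 4, 7, 8, 9, 10, 15, 17, 19, 23, 28, 32, 35, 40}

{1, 4, 7, 8, 9, 10, 15, 17, 19, 23, 28, 32, 35, 40}


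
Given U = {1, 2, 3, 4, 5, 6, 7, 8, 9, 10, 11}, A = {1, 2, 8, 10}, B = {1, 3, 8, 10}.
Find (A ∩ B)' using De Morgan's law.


U = {1, 2, 3, 4, 5, 6, 7, 8, 9, 10, 11}
A = {1, 2, 8, 10}, B = {1, 3, 8, 10}
A ∩ B = {1, 8, 10}
(A ∩ B)' = U \ (A ∩ B) = {2, 3, 4, 5, 6, 7, 9, 11}
Verification via A' ∪ B': A' = {3, 4, 5, 6, 7, 9, 11}, B' = {2, 4, 5, 6, 7, 9, 11}
A' ∪ B' = {2, 3, 4, 5, 6, 7, 9, 11} ✓

{2, 3, 4, 5, 6, 7, 9, 11}


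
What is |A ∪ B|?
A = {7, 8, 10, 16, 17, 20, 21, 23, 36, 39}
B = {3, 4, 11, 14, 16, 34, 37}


Set A = {7, 8, 10, 16, 17, 20, 21, 23, 36, 39}, |A| = 10
Set B = {3, 4, 11, 14, 16, 34, 37}, |B| = 7
A ∩ B = {16}, |A ∩ B| = 1
|A ∪ B| = |A| + |B| - |A ∩ B| = 10 + 7 - 1 = 16

16


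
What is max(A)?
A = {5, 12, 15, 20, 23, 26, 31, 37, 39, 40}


Set A = {5, 12, 15, 20, 23, 26, 31, 37, 39, 40}
Elements in ascending order: 5, 12, 15, 20, 23, 26, 31, 37, 39, 40
The largest element is 40.

40


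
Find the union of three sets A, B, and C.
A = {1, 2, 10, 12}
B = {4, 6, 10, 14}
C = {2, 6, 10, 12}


Set A = {1, 2, 10, 12}
Set B = {4, 6, 10, 14}
Set C = {2, 6, 10, 12}
First, A ∪ B = {1, 2, 4, 6, 10, 12, 14}
Then, (A ∪ B) ∪ C = {1, 2, 4, 6, 10, 12, 14}

{1, 2, 4, 6, 10, 12, 14}


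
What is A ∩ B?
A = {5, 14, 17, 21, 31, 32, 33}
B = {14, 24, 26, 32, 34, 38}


Set A = {5, 14, 17, 21, 31, 32, 33}
Set B = {14, 24, 26, 32, 34, 38}
A ∩ B includes only elements in both sets.
Check each element of A against B:
5 ✗, 14 ✓, 17 ✗, 21 ✗, 31 ✗, 32 ✓, 33 ✗
A ∩ B = {14, 32}

{14, 32}


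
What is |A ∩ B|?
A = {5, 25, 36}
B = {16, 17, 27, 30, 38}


Set A = {5, 25, 36}
Set B = {16, 17, 27, 30, 38}
A ∩ B = {}
|A ∩ B| = 0

0


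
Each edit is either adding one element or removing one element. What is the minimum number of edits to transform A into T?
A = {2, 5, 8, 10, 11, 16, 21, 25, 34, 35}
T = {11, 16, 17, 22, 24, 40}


Set A = {2, 5, 8, 10, 11, 16, 21, 25, 34, 35}
Set T = {11, 16, 17, 22, 24, 40}
Elements to remove from A (in A, not in T): {2, 5, 8, 10, 21, 25, 34, 35} → 8 removals
Elements to add to A (in T, not in A): {17, 22, 24, 40} → 4 additions
Total edits = 8 + 4 = 12

12


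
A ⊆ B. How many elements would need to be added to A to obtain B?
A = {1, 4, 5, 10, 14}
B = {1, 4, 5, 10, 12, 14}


Set A = {1, 4, 5, 10, 14}, |A| = 5
Set B = {1, 4, 5, 10, 12, 14}, |B| = 6
Since A ⊆ B: B \ A = {12}
|B| - |A| = 6 - 5 = 1

1


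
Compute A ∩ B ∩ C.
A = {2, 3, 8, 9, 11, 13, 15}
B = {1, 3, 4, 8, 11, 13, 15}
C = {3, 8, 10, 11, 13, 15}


Set A = {2, 3, 8, 9, 11, 13, 15}
Set B = {1, 3, 4, 8, 11, 13, 15}
Set C = {3, 8, 10, 11, 13, 15}
First, A ∩ B = {3, 8, 11, 13, 15}
Then, (A ∩ B) ∩ C = {3, 8, 11, 13, 15}

{3, 8, 11, 13, 15}


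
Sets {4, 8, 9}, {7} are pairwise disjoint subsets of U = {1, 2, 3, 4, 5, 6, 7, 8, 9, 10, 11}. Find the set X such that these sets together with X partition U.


U = {1, 2, 3, 4, 5, 6, 7, 8, 9, 10, 11}
Shown blocks: {4, 8, 9}, {7}
A partition's blocks are pairwise disjoint and cover U, so the missing block = U \ (union of shown blocks).
Union of shown blocks: {4, 7, 8, 9}
Missing block = U \ (union) = {1, 2, 3, 5, 6, 10, 11}

{1, 2, 3, 5, 6, 10, 11}


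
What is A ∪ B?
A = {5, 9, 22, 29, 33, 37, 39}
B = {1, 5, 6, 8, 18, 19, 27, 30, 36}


Set A = {5, 9, 22, 29, 33, 37, 39}
Set B = {1, 5, 6, 8, 18, 19, 27, 30, 36}
A ∪ B includes all elements in either set.
Elements from A: {5, 9, 22, 29, 33, 37, 39}
Elements from B not already included: {1, 6, 8, 18, 19, 27, 30, 36}
A ∪ B = {1, 5, 6, 8, 9, 18, 19, 22, 27, 29, 30, 33, 36, 37, 39}

{1, 5, 6, 8, 9, 18, 19, 22, 27, 29, 30, 33, 36, 37, 39}


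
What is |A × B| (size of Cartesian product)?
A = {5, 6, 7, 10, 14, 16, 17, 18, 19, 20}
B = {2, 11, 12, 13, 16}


Set A = {5, 6, 7, 10, 14, 16, 17, 18, 19, 20} has 10 elements.
Set B = {2, 11, 12, 13, 16} has 5 elements.
|A × B| = |A| × |B| = 10 × 5 = 50

50


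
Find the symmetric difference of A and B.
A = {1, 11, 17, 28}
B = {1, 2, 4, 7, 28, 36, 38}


Set A = {1, 11, 17, 28}
Set B = {1, 2, 4, 7, 28, 36, 38}
A △ B = (A \ B) ∪ (B \ A)
Elements in A but not B: {11, 17}
Elements in B but not A: {2, 4, 7, 36, 38}
A △ B = {2, 4, 7, 11, 17, 36, 38}

{2, 4, 7, 11, 17, 36, 38}


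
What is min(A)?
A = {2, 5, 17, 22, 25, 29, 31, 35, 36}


Set A = {2, 5, 17, 22, 25, 29, 31, 35, 36}
Elements in ascending order: 2, 5, 17, 22, 25, 29, 31, 35, 36
The smallest element is 2.

2


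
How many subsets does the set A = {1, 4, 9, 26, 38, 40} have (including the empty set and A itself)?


Set A = {1, 4, 9, 26, 38, 40}
|A| = 6
The power set P(A) contains all subsets of A.
|P(A)| = 2^|A| = 2^6 = 64

64


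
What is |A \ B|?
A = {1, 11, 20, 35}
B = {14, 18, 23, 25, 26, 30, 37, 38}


Set A = {1, 11, 20, 35}
Set B = {14, 18, 23, 25, 26, 30, 37, 38}
A \ B = {1, 11, 20, 35}
|A \ B| = 4

4


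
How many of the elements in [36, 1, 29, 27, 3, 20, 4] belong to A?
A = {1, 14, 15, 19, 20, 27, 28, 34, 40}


Set A = {1, 14, 15, 19, 20, 27, 28, 34, 40}
Candidates: [36, 1, 29, 27, 3, 20, 4]
Check each candidate:
36 ∉ A, 1 ∈ A, 29 ∉ A, 27 ∈ A, 3 ∉ A, 20 ∈ A, 4 ∉ A
Count of candidates in A: 3

3


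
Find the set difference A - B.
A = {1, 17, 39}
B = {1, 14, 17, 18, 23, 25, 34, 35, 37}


Set A = {1, 17, 39}
Set B = {1, 14, 17, 18, 23, 25, 34, 35, 37}
A \ B includes elements in A that are not in B.
Check each element of A:
1 (in B, remove), 17 (in B, remove), 39 (not in B, keep)
A \ B = {39}

{39}


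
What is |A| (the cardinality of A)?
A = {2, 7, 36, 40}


Set A = {2, 7, 36, 40}
Listing elements: 2, 7, 36, 40
Counting: 4 elements
|A| = 4

4


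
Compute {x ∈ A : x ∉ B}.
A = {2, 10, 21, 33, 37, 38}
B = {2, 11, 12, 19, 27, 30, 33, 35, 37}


Set A = {2, 10, 21, 33, 37, 38}
Set B = {2, 11, 12, 19, 27, 30, 33, 35, 37}
Check each element of A against B:
2 ∈ B, 10 ∉ B (include), 21 ∉ B (include), 33 ∈ B, 37 ∈ B, 38 ∉ B (include)
Elements of A not in B: {10, 21, 38}

{10, 21, 38}


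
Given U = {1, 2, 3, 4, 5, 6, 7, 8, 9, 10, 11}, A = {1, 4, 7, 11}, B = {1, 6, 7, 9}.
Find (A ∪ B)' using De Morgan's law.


U = {1, 2, 3, 4, 5, 6, 7, 8, 9, 10, 11}
A = {1, 4, 7, 11}, B = {1, 6, 7, 9}
A ∪ B = {1, 4, 6, 7, 9, 11}
(A ∪ B)' = U \ (A ∪ B) = {2, 3, 5, 8, 10}
Verification via A' ∩ B': A' = {2, 3, 5, 6, 8, 9, 10}, B' = {2, 3, 4, 5, 8, 10, 11}
A' ∩ B' = {2, 3, 5, 8, 10} ✓

{2, 3, 5, 8, 10}


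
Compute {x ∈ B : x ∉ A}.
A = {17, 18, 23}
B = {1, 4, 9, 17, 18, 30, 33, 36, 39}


Set A = {17, 18, 23}
Set B = {1, 4, 9, 17, 18, 30, 33, 36, 39}
Check each element of B against A:
1 ∉ A (include), 4 ∉ A (include), 9 ∉ A (include), 17 ∈ A, 18 ∈ A, 30 ∉ A (include), 33 ∉ A (include), 36 ∉ A (include), 39 ∉ A (include)
Elements of B not in A: {1, 4, 9, 30, 33, 36, 39}

{1, 4, 9, 30, 33, 36, 39}


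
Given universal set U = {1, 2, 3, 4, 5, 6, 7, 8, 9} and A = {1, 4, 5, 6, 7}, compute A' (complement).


Universal set U = {1, 2, 3, 4, 5, 6, 7, 8, 9}
Set A = {1, 4, 5, 6, 7}
A' = U \ A = elements in U but not in A
Checking each element of U:
1 (in A, exclude), 2 (not in A, include), 3 (not in A, include), 4 (in A, exclude), 5 (in A, exclude), 6 (in A, exclude), 7 (in A, exclude), 8 (not in A, include), 9 (not in A, include)
A' = {2, 3, 8, 9}

{2, 3, 8, 9}


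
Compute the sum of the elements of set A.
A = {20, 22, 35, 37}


Set A = {20, 22, 35, 37}
Sum = 20 + 22 + 35 + 37 = 114

114


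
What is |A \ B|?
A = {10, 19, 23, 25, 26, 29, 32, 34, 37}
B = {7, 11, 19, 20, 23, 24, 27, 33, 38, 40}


Set A = {10, 19, 23, 25, 26, 29, 32, 34, 37}
Set B = {7, 11, 19, 20, 23, 24, 27, 33, 38, 40}
A \ B = {10, 25, 26, 29, 32, 34, 37}
|A \ B| = 7

7


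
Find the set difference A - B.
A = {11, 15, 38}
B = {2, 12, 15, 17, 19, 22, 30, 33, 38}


Set A = {11, 15, 38}
Set B = {2, 12, 15, 17, 19, 22, 30, 33, 38}
A \ B includes elements in A that are not in B.
Check each element of A:
11 (not in B, keep), 15 (in B, remove), 38 (in B, remove)
A \ B = {11}

{11}


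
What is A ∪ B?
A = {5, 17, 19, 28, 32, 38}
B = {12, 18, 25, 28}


Set A = {5, 17, 19, 28, 32, 38}
Set B = {12, 18, 25, 28}
A ∪ B includes all elements in either set.
Elements from A: {5, 17, 19, 28, 32, 38}
Elements from B not already included: {12, 18, 25}
A ∪ B = {5, 12, 17, 18, 19, 25, 28, 32, 38}

{5, 12, 17, 18, 19, 25, 28, 32, 38}


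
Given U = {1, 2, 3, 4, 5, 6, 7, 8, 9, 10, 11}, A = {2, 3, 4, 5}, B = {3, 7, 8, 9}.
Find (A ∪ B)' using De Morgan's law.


U = {1, 2, 3, 4, 5, 6, 7, 8, 9, 10, 11}
A = {2, 3, 4, 5}, B = {3, 7, 8, 9}
A ∪ B = {2, 3, 4, 5, 7, 8, 9}
(A ∪ B)' = U \ (A ∪ B) = {1, 6, 10, 11}
Verification via A' ∩ B': A' = {1, 6, 7, 8, 9, 10, 11}, B' = {1, 2, 4, 5, 6, 10, 11}
A' ∩ B' = {1, 6, 10, 11} ✓

{1, 6, 10, 11}


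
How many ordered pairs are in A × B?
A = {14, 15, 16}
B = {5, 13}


Set A = {14, 15, 16} has 3 elements.
Set B = {5, 13} has 2 elements.
|A × B| = |A| × |B| = 3 × 2 = 6

6


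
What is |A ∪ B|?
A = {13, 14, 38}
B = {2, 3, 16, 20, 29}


Set A = {13, 14, 38}, |A| = 3
Set B = {2, 3, 16, 20, 29}, |B| = 5
A ∩ B = {}, |A ∩ B| = 0
|A ∪ B| = |A| + |B| - |A ∩ B| = 3 + 5 - 0 = 8

8


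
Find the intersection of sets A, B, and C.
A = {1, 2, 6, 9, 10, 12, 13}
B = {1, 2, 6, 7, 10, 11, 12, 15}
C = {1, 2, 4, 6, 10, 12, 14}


Set A = {1, 2, 6, 9, 10, 12, 13}
Set B = {1, 2, 6, 7, 10, 11, 12, 15}
Set C = {1, 2, 4, 6, 10, 12, 14}
First, A ∩ B = {1, 2, 6, 10, 12}
Then, (A ∩ B) ∩ C = {1, 2, 6, 10, 12}

{1, 2, 6, 10, 12}


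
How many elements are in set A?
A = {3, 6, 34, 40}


Set A = {3, 6, 34, 40}
Listing elements: 3, 6, 34, 40
Counting: 4 elements
|A| = 4

4


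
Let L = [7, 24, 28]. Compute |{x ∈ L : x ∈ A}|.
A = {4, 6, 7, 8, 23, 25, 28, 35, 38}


Set A = {4, 6, 7, 8, 23, 25, 28, 35, 38}
Candidates: [7, 24, 28]
Check each candidate:
7 ∈ A, 24 ∉ A, 28 ∈ A
Count of candidates in A: 2

2


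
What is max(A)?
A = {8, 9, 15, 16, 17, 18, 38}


Set A = {8, 9, 15, 16, 17, 18, 38}
Elements in ascending order: 8, 9, 15, 16, 17, 18, 38
The largest element is 38.

38


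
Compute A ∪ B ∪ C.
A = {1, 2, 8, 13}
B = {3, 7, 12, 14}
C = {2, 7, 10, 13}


Set A = {1, 2, 8, 13}
Set B = {3, 7, 12, 14}
Set C = {2, 7, 10, 13}
First, A ∪ B = {1, 2, 3, 7, 8, 12, 13, 14}
Then, (A ∪ B) ∪ C = {1, 2, 3, 7, 8, 10, 12, 13, 14}

{1, 2, 3, 7, 8, 10, 12, 13, 14}


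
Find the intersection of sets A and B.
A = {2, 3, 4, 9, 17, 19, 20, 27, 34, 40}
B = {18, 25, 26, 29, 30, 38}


Set A = {2, 3, 4, 9, 17, 19, 20, 27, 34, 40}
Set B = {18, 25, 26, 29, 30, 38}
A ∩ B includes only elements in both sets.
Check each element of A against B:
2 ✗, 3 ✗, 4 ✗, 9 ✗, 17 ✗, 19 ✗, 20 ✗, 27 ✗, 34 ✗, 40 ✗
A ∩ B = {}

{}
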